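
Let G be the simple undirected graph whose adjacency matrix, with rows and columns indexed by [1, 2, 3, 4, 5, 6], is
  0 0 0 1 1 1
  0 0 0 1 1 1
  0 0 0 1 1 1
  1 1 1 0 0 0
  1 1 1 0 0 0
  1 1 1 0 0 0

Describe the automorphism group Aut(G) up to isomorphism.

G is 3-regular and bipartite with parts {1, 2, 3} and {4, 5, 6} (each part is independent and every cross-pair is an edge), so G = K_{3,3}. Aut(K_{3,3}) is the wreath product S_3 ≀ Z_2: permute within each part, then optionally swap the parts; |Aut| = 2·(3!)² = 72.

S_3 ≀ Z_2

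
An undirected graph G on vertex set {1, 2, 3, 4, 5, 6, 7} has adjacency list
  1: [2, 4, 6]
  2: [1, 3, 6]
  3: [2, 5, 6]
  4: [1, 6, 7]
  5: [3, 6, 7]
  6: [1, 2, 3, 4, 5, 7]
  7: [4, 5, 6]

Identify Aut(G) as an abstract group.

the dihedral group of order 12

Vertex 6 is the unique vertex of degree 6; the remaining 6 vertices each have degree 3 and induce a cycle, so G is the wheel on 7 vertices with hub 6. With the hub fixed, the remaining symmetry is that of the rim cycle C_6, giving the dihedral group D_6.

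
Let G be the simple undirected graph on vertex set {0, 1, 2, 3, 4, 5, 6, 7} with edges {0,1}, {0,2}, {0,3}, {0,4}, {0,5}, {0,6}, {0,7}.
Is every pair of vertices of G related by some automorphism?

Vertex 0 is the only vertex of degree 7, so every automorphism fixes it; G is not vertex-transitive.

No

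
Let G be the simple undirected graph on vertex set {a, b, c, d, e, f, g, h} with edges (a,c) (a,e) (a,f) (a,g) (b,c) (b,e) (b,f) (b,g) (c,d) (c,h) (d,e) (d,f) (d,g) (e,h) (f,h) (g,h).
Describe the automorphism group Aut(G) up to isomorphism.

(S_4 × S_4) ⋊ Z_2

G is 4-regular and bipartite with parts {a, b, d, h} and {c, e, f, g} (each part is independent and every cross-pair is an edge), so G = K_{4,4}. Aut(K_{4,4}) is the wreath product S_4 ≀ Z_2: permute within each part, then optionally swap the parts; |Aut| = 2·(4!)² = 1152.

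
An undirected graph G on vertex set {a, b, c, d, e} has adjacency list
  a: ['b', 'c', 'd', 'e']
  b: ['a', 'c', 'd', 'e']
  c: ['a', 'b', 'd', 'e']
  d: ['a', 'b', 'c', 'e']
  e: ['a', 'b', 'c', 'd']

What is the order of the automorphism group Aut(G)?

120

Every vertex has degree 4, so G is the complete graph K_5. Every bijection on the vertex set is an automorphism of K_5; hence Aut(K_5) ≅ S_5, order 120.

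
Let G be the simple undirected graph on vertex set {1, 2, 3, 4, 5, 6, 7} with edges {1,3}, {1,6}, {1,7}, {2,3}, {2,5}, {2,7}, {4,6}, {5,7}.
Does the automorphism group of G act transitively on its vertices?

No

Vertex 4 is the only vertex of degree 1, so every automorphism fixes it; G is not vertex-transitive.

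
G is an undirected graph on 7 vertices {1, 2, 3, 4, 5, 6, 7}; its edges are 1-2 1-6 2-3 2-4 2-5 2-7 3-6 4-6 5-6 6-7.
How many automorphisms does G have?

240

The vertices split by degree into {2, 6} (degree 5) and {1, 3, 4, 5, 7} (degree 2); every edge runs between the two parts, so G is the complete bipartite graph K_{2,5}. Automorphisms preserve the bipartition setwise (since the parts differ in size) and act as S_2 × S_5 within it; |Aut| = 240.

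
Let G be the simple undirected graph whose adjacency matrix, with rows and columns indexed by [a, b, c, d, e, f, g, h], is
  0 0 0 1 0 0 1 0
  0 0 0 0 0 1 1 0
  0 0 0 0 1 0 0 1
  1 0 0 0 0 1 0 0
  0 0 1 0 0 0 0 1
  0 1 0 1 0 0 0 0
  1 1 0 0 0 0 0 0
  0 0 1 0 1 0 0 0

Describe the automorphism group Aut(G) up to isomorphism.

D_5 × D_3

G has two connected components, {a, b, d, f, g} and {c, e, h}; each is 2-regular, so G = C_5 ⊔ C_3. No automorphism exchanges components of different sizes, hence Aut(G) is the direct product D_5 × D_3, order 60.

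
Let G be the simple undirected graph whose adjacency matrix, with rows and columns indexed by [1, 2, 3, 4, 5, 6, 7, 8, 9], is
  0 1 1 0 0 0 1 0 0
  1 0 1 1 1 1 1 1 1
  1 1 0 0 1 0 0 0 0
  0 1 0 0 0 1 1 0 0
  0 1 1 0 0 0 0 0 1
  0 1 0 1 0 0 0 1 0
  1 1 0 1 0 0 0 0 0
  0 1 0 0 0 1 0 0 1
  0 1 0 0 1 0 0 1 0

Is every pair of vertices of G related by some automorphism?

No

Vertex 2 is the only vertex of degree 8, so every automorphism fixes it; G is not vertex-transitive.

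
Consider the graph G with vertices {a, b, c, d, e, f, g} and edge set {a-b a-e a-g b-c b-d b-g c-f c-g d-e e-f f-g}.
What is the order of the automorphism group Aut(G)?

1

The degree sequence is [3, 4, 3, 2, 3, 3, 4]. Checking the degree-preserving permutations of the vertex set shows that none except the identity preserves every edge, so Aut(G) is trivial.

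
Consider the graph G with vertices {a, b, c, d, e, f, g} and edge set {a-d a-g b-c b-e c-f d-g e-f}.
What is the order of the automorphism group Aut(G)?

48

G has two connected components, {b, c, e, f} and {a, d, g}; each is 2-regular, so G = C_4 ⊔ C_3. No automorphism exchanges components of different sizes, hence Aut(G) is the direct product D_3 × D_4, order 48.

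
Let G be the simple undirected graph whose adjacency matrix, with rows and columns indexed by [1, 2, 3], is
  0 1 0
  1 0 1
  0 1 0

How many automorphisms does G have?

2

The degree sequence is [1, 2, 1]; the two degree-1 vertices 1 and 3 are the ends of a path, so G = P_3. The only nontrivial automorphism of a path is the end-to-end reflection, so Aut(G) ≅ Z_2.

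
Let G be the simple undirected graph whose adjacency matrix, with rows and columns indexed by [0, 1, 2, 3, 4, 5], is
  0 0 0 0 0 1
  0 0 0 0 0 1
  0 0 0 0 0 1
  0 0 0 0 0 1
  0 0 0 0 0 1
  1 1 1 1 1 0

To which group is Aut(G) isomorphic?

S_5

Vertex 5 has degree 5 and every other vertex has degree 1, so G is the star K_{1,5} with centre 5. The 5 leaves are pairwise interchangeable while the centre is fixed, giving Aut(G) = S_5.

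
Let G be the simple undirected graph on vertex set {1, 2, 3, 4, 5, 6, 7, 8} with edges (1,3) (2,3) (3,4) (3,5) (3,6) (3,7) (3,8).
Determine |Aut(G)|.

Vertex 3 has degree 7 and every other vertex has degree 1, so G is the star K_{1,7} with centre 3. The 7 leaves are pairwise interchangeable while the centre is fixed, giving Aut(G) = S_7.

5040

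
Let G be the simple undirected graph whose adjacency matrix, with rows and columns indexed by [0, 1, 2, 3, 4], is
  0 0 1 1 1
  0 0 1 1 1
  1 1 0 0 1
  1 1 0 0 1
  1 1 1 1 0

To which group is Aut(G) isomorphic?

Vertex 4 is the unique vertex of degree 4; the remaining 4 vertices each have degree 3 and induce a cycle, so G is the wheel on 5 vertices with hub 4. Every automorphism fixes the hub and acts on the rim 4-cycle, so Aut(G) ≅ Aut(C_4) = D_4 of order 8.

the dihedral group of order 8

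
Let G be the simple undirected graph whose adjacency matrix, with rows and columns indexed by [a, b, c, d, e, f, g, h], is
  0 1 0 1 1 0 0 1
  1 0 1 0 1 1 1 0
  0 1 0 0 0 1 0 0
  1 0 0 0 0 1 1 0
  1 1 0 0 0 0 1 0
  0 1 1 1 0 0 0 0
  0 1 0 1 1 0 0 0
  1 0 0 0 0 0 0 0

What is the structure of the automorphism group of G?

Degrees alone do not determine every vertex (e.g. d and e both have degree 3), but their neighbour-degree multisets differ: N(d) has degrees [3, 3, 4] while N(e) has degrees [3, 4, 5]. Repeating this refinement separates all vertices, so the only automorphism is the identity.

{e}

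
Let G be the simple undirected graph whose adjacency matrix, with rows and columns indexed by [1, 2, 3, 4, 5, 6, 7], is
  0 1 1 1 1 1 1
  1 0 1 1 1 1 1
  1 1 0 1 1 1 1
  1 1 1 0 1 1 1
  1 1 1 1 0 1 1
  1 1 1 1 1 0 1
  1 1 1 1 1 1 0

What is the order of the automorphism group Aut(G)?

Every vertex has degree 6, so G is the complete graph K_7. Every bijection on the vertex set is an automorphism of K_7; hence Aut(K_7) ≅ S_7, order 5040.

5040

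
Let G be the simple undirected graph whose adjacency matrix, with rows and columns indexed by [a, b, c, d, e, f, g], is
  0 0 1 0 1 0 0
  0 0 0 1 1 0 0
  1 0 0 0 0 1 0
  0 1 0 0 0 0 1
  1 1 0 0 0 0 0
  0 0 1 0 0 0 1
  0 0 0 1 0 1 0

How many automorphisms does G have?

14

G is 2-regular and connected on 7 vertices, i.e. the cycle C_7. C_7 has 7 rotations and 7 reflections, so Aut(C_7) ≅ D_7 of order 14.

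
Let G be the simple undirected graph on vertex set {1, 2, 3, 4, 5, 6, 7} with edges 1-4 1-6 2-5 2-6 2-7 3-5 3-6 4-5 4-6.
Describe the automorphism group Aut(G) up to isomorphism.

{e}

The degree sequence is [2, 3, 2, 3, 3, 4, 1]. Checking the degree-preserving permutations of the vertex set shows that none except the identity preserves every edge, so Aut(G) is trivial.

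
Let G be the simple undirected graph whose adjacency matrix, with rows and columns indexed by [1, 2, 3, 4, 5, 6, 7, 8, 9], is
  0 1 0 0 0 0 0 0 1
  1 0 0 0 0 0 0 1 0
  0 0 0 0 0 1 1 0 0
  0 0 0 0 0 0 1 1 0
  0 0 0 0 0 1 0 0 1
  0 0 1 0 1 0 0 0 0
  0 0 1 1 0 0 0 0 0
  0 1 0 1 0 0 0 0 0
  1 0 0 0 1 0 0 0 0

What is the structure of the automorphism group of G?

Every vertex has degree 2 and the graph is connected, so G is the 9-cycle C_9. The automorphisms of the 9-cycle are exactly the symmetries of a regular 9-gon: the dihedral group D_9, |D_9| = 18.

the dihedral group of order 18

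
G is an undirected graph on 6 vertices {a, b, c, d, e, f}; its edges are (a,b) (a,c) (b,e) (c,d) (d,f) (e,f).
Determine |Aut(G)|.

Every vertex has degree 2 and the graph is connected, so G is the 6-cycle C_6. C_6 has 6 rotations and 6 reflections, so Aut(C_6) ≅ D_6 of order 12.

12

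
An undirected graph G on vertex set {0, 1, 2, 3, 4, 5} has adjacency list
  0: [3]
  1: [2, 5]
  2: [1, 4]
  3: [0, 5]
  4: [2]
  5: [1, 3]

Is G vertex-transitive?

No

Automorphisms preserve degree, but G has vertices of degree 1 and vertices of degree 2; no automorphism maps one to the other, so G is not vertex-transitive.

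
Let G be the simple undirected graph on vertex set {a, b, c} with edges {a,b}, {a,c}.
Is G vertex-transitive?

Vertex a is the only vertex of degree 2, so every automorphism fixes it; G is not vertex-transitive.

No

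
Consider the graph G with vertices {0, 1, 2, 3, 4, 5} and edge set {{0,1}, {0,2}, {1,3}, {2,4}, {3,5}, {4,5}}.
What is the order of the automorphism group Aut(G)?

12

G is 2-regular and connected on 6 vertices, i.e. the cycle C_6. C_6 has 6 rotations and 6 reflections, so Aut(C_6) ≅ D_6 of order 12.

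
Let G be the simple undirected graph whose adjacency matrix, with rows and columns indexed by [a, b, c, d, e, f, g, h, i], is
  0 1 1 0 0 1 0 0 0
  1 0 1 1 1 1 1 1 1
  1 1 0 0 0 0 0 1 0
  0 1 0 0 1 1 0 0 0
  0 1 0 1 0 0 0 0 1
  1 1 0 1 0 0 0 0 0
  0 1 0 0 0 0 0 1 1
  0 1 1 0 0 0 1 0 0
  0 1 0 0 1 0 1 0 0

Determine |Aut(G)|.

Vertex b is the unique vertex of degree 8; the remaining 8 vertices each have degree 3 and induce a cycle, so G is the wheel on 9 vertices with hub b. Every automorphism fixes the hub and acts on the rim 8-cycle, so Aut(G) ≅ Aut(C_8) = D_8 of order 16.

16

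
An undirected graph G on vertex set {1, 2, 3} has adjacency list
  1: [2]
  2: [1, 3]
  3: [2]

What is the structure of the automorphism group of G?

The degree sequence is [1, 2, 1]; the two degree-1 vertices 1 and 3 are the ends of a path, so G = P_3. The only nontrivial automorphism of a path is the end-to-end reflection, so Aut(G) ≅ Z_2.

Z_2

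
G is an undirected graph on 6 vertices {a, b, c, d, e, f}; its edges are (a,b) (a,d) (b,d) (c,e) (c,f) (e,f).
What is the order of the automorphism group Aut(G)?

72

G has two connected components, {c, e, f} and {a, b, d}; each is 2-regular, so G = C_3 ⊔ C_3. Aut of a disjoint union of two copies of C_3 is the wreath product D_3 ≀ Z_2, of order 2·6² = 72.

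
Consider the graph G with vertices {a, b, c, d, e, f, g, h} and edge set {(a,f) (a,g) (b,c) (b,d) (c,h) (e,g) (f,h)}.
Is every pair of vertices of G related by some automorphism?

No

Automorphisms preserve degree, but G has vertices of degree 1 and vertices of degree 2; no automorphism maps one to the other, so G is not vertex-transitive.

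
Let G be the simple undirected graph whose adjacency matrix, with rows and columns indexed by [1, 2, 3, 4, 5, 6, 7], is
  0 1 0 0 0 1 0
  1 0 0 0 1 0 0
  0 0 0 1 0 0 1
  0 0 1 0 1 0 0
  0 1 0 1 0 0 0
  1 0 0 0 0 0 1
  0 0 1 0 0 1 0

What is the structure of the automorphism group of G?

D_7

Every vertex has degree 2 and the graph is connected, so G is the 7-cycle C_7. C_7 has 7 rotations and 7 reflections, so Aut(C_7) ≅ D_7 of order 14.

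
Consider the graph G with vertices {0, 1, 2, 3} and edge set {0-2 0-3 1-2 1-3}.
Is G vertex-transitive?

G is 2-regular and bipartite on 2^2 = 4 vertices with girth 4; it is the hypercube graph Q_2. Aut(Q_2) consists of the signed permutations of the 2 coordinate axes: 2! permutations times 2^2 sign flips, so |Aut| = 2^2·2! = 8. Under this action every vertex can be carried to every other, so G is vertex-transitive.

Yes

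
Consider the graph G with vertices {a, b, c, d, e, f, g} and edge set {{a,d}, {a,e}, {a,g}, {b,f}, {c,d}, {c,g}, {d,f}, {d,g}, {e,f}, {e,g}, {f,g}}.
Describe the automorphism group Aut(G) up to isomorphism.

the trivial group

The degree sequence is [3, 1, 2, 4, 3, 4, 5]. Checking the degree-preserving permutations of the vertex set shows that none except the identity preserves every edge, so Aut(G) is trivial.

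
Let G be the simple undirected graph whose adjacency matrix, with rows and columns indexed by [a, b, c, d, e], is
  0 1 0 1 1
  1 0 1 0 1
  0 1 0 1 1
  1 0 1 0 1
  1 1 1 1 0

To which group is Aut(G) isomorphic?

Vertex e is the unique vertex of degree 4; the remaining 4 vertices each have degree 3 and induce a cycle, so G is the wheel on 5 vertices with hub e. Every automorphism fixes the hub and acts on the rim 4-cycle, so Aut(G) ≅ Aut(C_4) = D_4 of order 8.

D_4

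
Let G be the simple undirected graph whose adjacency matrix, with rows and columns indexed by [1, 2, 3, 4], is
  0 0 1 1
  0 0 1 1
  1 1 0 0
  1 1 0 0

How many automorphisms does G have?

G is 2-regular and bipartite on 2^2 = 4 vertices with girth 4; it is the hypercube graph Q_2. The symmetry group of the 2-cube is the hyperoctahedral group B_2 = Z_2 ≀ S_2, of order 2^2·2! = 8.

8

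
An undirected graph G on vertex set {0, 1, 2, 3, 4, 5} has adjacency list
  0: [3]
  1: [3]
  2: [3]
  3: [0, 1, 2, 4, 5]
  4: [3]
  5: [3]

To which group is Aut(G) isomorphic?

the symmetric group on 5 letters

Vertex 3 has degree 5 and every other vertex has degree 1, so G is the star K_{1,5} with centre 3. The 5 leaves are pairwise interchangeable while the centre is fixed, giving Aut(G) = S_5.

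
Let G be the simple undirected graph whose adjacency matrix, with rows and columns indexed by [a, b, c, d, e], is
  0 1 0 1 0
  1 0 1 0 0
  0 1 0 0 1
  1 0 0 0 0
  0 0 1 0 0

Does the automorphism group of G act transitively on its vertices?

Automorphisms preserve degree, but G has vertices of degree 1 and vertices of degree 2; no automorphism maps one to the other, so G is not vertex-transitive.

No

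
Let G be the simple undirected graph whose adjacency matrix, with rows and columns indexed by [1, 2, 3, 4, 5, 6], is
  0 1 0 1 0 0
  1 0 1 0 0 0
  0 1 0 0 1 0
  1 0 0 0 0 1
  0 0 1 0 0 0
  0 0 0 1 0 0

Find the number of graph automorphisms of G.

2

The degree sequence is [2, 2, 2, 2, 1, 1]; the two degree-1 vertices 5 and 6 are the ends of a path, so G = P_6. A path has exactly one nontrivial symmetry — reversal — giving Aut(G) of order 2.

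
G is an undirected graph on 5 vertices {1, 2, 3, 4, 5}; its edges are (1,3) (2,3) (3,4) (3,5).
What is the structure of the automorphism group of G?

S_4

Vertex 3 has degree 4 and every other vertex has degree 1, so G is the star K_{1,4} with centre 3. The 4 leaves are pairwise interchangeable while the centre is fixed, giving Aut(G) = S_4.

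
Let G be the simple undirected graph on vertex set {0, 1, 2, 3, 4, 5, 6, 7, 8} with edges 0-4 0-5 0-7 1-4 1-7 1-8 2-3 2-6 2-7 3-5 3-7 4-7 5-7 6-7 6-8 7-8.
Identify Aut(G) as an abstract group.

Vertex 7 is the unique vertex of degree 8; the remaining 8 vertices each have degree 3 and induce a cycle, so G is the wheel on 9 vertices with hub 7. Every automorphism fixes the hub and acts on the rim 8-cycle, so Aut(G) ≅ Aut(C_8) = D_8 of order 16.

D_8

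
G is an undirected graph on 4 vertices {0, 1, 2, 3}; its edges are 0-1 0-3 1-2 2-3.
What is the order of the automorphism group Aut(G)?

8

G is 2-regular and bipartite with parts {1, 3} and {0, 2} (each part is independent and every cross-pair is an edge), so G = K_{2,2}. Each part can be permuted independently (S_2 × S_2) and the two equal-size parts can also be swapped, giving (S_2 × S_2) ⋊ Z_2 of order 2·(2!)² = 8.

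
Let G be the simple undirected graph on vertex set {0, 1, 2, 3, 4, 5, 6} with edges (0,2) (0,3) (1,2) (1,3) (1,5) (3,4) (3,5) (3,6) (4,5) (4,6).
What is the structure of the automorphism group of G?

the trivial group

The degree sequence is [2, 3, 2, 5, 3, 3, 2]. Checking the degree-preserving permutations of the vertex set shows that none except the identity preserves every edge, so Aut(G) is trivial.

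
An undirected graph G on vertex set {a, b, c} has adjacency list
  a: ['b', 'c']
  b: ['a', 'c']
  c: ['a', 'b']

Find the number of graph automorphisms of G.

Every vertex has degree 2, so G is the complete graph K_3. Any permutation of the 3 vertices preserves K_3, so Aut(K_3) = S_3 of order 3! = 6.

6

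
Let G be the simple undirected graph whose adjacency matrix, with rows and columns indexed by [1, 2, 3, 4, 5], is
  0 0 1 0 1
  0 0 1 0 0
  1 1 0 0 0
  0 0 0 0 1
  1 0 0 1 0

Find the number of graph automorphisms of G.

2

The degree sequence is [2, 1, 2, 1, 2]; the two degree-1 vertices 2 and 4 are the ends of a path, so G = P_5. A path has exactly one nontrivial symmetry — reversal — giving Aut(G) of order 2.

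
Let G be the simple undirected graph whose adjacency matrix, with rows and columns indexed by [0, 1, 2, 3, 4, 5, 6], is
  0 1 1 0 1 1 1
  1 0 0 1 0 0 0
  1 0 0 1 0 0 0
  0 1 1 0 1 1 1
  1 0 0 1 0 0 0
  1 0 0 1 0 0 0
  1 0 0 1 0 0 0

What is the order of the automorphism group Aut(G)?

The vertices split by degree into {0, 3} (degree 5) and {1, 2, 4, 5, 6} (degree 2); every edge runs between the two parts, so G is the complete bipartite graph K_{2,5}. The parts have unequal sizes, so no automorphism swaps them; each part is permuted independently, giving S_5 × S_2 of order 5!·2! = 240.

240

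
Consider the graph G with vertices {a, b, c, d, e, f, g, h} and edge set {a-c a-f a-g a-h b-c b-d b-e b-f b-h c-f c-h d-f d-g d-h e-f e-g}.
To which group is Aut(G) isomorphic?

{e}

The degree sequence is [4, 5, 4, 4, 3, 5, 3, 4]. Checking the degree-preserving permutations of the vertex set shows that none except the identity preserves every edge, so Aut(G) is trivial.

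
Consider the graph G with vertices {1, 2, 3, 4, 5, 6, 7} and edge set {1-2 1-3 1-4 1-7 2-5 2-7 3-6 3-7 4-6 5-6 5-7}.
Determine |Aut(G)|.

1

The degree sequence is [4, 3, 3, 2, 3, 3, 4]. Checking the degree-preserving permutations of the vertex set shows that none except the identity preserves every edge, so Aut(G) is trivial.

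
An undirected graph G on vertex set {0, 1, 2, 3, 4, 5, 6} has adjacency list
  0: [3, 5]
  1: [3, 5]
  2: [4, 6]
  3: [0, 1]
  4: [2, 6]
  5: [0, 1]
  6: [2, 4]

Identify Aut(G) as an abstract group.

G has two connected components, {0, 1, 3, 5} and {2, 4, 6}; each is 2-regular, so G = C_4 ⊔ C_3. No automorphism exchanges components of different sizes, hence Aut(G) is the direct product D_4 × D_3, order 48.

D_4 × D_3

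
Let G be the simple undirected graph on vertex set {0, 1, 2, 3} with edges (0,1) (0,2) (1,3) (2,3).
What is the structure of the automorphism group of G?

D_4

Every vertex has degree 2 and the graph is connected, so G is the 4-cycle C_4. The automorphisms of the 4-cycle are exactly the symmetries of a regular 4-gon: the dihedral group D_4, |D_4| = 8.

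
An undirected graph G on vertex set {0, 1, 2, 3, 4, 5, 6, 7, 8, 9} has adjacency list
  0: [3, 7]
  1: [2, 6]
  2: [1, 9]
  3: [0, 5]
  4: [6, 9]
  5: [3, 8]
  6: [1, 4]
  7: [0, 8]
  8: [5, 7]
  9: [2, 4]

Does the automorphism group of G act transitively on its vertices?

G has two connected components, {1, 2, 4, 6, 9} and {0, 3, 5, 7, 8}; each is 2-regular, so G = C_5 ⊔ C_5. Aut of a disjoint union of two copies of C_5 is the wreath product D_5 ≀ Z_2, of order 2·10² = 200. This group acts transitively on the 10 vertices.

Yes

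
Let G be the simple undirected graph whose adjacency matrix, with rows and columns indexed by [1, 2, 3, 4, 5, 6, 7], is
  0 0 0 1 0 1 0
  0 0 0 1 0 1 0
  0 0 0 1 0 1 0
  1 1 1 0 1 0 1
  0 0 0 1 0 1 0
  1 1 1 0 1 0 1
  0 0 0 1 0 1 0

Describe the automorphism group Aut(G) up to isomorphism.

S_2 × S_5

The vertices split by degree into {4, 6} (degree 5) and {1, 2, 3, 5, 7} (degree 2); every edge runs between the two parts, so G is the complete bipartite graph K_{2,5}. Automorphisms preserve the bipartition setwise (since the parts differ in size) and act as S_2 × S_5 within it; |Aut| = 240.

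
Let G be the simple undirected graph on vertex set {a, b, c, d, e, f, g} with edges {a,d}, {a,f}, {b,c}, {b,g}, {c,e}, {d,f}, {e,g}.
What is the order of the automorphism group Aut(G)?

48

G has two connected components, {b, c, e, g} and {a, d, f}; each is 2-regular, so G = C_4 ⊔ C_3. No automorphism exchanges components of different sizes, hence Aut(G) is the direct product D_4 × D_3, order 48.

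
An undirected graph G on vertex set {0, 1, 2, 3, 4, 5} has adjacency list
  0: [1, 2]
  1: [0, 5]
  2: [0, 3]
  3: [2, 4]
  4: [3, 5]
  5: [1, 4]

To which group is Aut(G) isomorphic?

G is 2-regular and connected on 6 vertices, i.e. the cycle C_6. The automorphisms of the 6-cycle are exactly the symmetries of a regular 6-gon: the dihedral group D_6, |D_6| = 12.

the dihedral group of order 12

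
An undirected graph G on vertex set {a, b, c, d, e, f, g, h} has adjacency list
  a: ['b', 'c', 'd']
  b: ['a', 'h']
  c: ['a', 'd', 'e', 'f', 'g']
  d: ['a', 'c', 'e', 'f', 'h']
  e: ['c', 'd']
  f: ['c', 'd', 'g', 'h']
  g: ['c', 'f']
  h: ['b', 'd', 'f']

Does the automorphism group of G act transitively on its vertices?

Vertex f is the only vertex of degree 4, so every automorphism fixes it; G is not vertex-transitive.

No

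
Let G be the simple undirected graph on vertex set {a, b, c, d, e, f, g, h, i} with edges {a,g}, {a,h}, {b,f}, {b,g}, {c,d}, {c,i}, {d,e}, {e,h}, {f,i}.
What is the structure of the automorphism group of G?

G is 2-regular and connected on 9 vertices, i.e. the cycle C_9. The automorphisms of the 9-cycle are exactly the symmetries of a regular 9-gon: the dihedral group D_9, |D_9| = 18.

D_9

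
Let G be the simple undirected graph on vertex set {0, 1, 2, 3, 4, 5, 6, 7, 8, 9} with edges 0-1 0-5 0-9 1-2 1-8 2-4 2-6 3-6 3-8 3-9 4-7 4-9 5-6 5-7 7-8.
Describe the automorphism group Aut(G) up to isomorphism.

G is 3-regular on 10 vertices with no triangles and no 4-cycles (girth 5): this is the Petersen graph. Viewing the Petersen graph as the Kneser graph K(5,2) — vertices are 2-subsets of {1,…,5}, edges join disjoint pairs — its automorphisms are exactly the permutations of the 5-element set, so Aut ≅ S_5 of order 120.

the symmetric group S_5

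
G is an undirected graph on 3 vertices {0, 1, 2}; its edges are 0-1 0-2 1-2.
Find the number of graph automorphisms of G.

Every vertex has degree 2, so G is the complete graph K_3. Every bijection on the vertex set is an automorphism of K_3; hence Aut(K_3) ≅ S_3, order 6.

6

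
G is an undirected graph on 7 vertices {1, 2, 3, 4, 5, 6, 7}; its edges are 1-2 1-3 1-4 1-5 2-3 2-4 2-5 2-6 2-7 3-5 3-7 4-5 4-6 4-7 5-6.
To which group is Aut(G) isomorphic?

Degrees alone do not determine every vertex (e.g. 1 and 3 both have degree 4), but their neighbour-degree multisets differ: N(1) has degrees [4, 5, 5, 6] while N(3) has degrees [3, 4, 5, 6]. Repeating this refinement separates all vertices, so the only automorphism is the identity.

1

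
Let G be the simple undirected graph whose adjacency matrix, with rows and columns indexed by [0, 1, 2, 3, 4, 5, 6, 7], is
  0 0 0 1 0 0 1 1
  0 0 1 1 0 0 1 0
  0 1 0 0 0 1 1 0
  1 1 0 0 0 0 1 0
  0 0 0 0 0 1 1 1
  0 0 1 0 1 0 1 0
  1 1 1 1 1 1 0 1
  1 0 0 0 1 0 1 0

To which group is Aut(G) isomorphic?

the dihedral group of order 14

Vertex 6 is the unique vertex of degree 7; the remaining 7 vertices each have degree 3 and induce a cycle, so G is the wheel on 8 vertices with hub 6. With the hub fixed, the remaining symmetry is that of the rim cycle C_7, giving the dihedral group D_7.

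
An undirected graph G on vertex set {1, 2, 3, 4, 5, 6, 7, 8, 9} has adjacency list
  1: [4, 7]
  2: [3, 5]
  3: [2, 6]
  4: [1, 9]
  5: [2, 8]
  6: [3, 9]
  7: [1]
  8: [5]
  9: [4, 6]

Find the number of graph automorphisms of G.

The degree sequence is [2, 2, 2, 2, 2, 2, 1, 1, 2]; the two degree-1 vertices 7 and 8 are the ends of a path, so G = P_9. A path has exactly one nontrivial symmetry — reversal — giving Aut(G) of order 2.

2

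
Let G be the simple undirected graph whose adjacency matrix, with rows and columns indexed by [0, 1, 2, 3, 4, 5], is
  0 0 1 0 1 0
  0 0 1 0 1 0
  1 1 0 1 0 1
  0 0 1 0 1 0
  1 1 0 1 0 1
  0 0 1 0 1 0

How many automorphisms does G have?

The vertices split by degree into {2, 4} (degree 4) and {0, 1, 3, 5} (degree 2); every edge runs between the two parts, so G is the complete bipartite graph K_{2,4}. Automorphisms preserve the bipartition setwise (since the parts differ in size) and act as S_4 × S_2 within it; |Aut| = 48.

48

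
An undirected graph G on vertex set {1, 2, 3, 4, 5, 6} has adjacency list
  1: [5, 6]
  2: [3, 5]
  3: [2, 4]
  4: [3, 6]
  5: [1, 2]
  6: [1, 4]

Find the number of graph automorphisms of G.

12

G is 2-regular and connected on 6 vertices, i.e. the cycle C_6. C_6 has 6 rotations and 6 reflections, so Aut(C_6) ≅ D_6 of order 12.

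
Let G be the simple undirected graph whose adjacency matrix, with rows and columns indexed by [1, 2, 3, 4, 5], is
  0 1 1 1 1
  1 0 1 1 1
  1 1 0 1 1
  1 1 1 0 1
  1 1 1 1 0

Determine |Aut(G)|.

Every vertex has degree 4, so G is the complete graph K_5. Every bijection on the vertex set is an automorphism of K_5; hence Aut(K_5) ≅ S_5, order 120.

120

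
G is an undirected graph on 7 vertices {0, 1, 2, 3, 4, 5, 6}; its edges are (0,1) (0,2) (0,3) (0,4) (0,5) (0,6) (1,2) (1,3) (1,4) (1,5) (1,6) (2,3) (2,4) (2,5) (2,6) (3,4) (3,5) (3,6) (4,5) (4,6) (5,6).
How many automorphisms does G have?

Every vertex has degree 6, so G is the complete graph K_7. Any permutation of the 7 vertices preserves K_7, so Aut(K_7) = S_7 of order 7! = 5040.

5040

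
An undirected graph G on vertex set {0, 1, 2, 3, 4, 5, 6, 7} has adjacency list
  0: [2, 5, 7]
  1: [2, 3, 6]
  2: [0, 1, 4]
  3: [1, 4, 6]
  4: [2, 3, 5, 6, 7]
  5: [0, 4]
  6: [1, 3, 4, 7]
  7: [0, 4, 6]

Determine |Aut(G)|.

1

The degree sequence is [3, 3, 3, 3, 5, 2, 4, 3]. Checking the degree-preserving permutations of the vertex set shows that none except the identity preserves every edge, so Aut(G) is trivial.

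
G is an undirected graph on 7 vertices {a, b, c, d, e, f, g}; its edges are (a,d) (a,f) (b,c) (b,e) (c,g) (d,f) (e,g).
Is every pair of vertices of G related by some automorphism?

G has two connected components, {b, c, e, g} and {a, d, f}; each is 2-regular, so G = C_4 ⊔ C_3. The orbit of a under Aut(G) is {a, d, f}, which does not contain b, so G is not vertex-transitive.

No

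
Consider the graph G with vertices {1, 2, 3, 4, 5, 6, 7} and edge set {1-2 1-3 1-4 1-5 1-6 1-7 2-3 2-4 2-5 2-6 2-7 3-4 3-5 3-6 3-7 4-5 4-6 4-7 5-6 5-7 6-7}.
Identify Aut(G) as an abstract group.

the symmetric group on 7 letters

All 7 vertices are pairwise adjacent: G = K_7. Any permutation of the 7 vertices preserves K_7, so Aut(K_7) = S_7 of order 7! = 5040.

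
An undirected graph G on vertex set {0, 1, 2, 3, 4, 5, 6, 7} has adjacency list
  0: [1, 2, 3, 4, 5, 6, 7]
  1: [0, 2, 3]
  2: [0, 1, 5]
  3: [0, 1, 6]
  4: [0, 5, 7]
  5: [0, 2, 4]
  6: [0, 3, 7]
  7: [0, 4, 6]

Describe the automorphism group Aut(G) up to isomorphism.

the dihedral group of order 14

Vertex 0 is the unique vertex of degree 7; the remaining 7 vertices each have degree 3 and induce a cycle, so G is the wheel on 8 vertices with hub 0. Every automorphism fixes the hub and acts on the rim 7-cycle, so Aut(G) ≅ Aut(C_7) = D_7 of order 14.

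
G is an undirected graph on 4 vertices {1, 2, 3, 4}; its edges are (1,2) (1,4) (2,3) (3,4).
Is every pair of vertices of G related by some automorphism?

G is 2-regular and bipartite on 2^2 = 4 vertices with girth 4; it is the hypercube graph Q_2. Aut(Q_2) consists of the signed permutations of the 2 coordinate axes: 2! permutations times 2^2 sign flips, so |Aut| = 2^2·2! = 8. Under this action every vertex can be carried to every other, so G is vertex-transitive.

Yes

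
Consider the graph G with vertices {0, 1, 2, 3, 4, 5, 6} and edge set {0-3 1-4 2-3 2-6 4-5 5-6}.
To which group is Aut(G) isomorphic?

The degree sequence is [1, 1, 2, 2, 2, 2, 2]; the two degree-1 vertices 0 and 1 are the ends of a path, so G = P_7. The only nontrivial automorphism of a path is the end-to-end reflection, so Aut(G) ≅ Z_2.

Z_2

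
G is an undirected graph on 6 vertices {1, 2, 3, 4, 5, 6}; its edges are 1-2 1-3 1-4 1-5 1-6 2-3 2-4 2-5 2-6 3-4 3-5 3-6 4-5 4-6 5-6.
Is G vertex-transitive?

Yes

Every vertex has degree 5, so G is the complete graph K_6. Any permutation of the 6 vertices preserves K_6, so Aut(K_6) = S_6 of order 6! = 720. This group acts transitively on the 6 vertices.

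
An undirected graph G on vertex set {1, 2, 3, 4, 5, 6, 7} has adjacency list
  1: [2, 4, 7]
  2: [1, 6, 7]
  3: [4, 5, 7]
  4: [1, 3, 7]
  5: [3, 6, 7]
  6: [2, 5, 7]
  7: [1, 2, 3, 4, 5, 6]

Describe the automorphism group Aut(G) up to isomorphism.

the dihedral group of order 12

Vertex 7 is the unique vertex of degree 6; the remaining 6 vertices each have degree 3 and induce a cycle, so G is the wheel on 7 vertices with hub 7. Every automorphism fixes the hub and acts on the rim 6-cycle, so Aut(G) ≅ Aut(C_6) = D_6 of order 12.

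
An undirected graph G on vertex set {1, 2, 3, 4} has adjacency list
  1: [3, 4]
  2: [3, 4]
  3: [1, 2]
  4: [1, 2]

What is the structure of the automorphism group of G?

Every vertex has degree 2 and the graph is connected, so G is the 4-cycle C_4. The automorphisms of the 4-cycle are exactly the symmetries of a regular 4-gon: the dihedral group D_4, |D_4| = 8.

the dihedral group of order 8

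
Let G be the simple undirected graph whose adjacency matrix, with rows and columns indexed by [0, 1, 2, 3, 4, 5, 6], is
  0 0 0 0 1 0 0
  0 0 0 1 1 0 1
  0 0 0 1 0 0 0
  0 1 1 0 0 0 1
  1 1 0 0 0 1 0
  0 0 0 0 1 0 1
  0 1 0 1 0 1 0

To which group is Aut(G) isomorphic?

The degree sequence is [1, 3, 1, 3, 3, 2, 3]. Checking the degree-preserving permutations of the vertex set shows that none except the identity preserves every edge, so Aut(G) is trivial.

1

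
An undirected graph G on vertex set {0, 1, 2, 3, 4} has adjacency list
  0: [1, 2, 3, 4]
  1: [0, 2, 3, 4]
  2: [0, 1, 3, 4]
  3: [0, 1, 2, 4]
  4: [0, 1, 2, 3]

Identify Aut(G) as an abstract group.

Every vertex has degree 4, so G is the complete graph K_5. Any permutation of the 5 vertices preserves K_5, so Aut(K_5) = S_5 of order 5! = 120.

the symmetric group on 5 letters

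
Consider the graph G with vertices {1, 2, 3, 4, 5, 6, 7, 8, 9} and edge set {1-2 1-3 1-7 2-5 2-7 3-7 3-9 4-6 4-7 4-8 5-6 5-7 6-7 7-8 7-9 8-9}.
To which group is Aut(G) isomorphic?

D_8

Vertex 7 is the unique vertex of degree 8; the remaining 8 vertices each have degree 3 and induce a cycle, so G is the wheel on 9 vertices with hub 7. Every automorphism fixes the hub and acts on the rim 8-cycle, so Aut(G) ≅ Aut(C_8) = D_8 of order 16.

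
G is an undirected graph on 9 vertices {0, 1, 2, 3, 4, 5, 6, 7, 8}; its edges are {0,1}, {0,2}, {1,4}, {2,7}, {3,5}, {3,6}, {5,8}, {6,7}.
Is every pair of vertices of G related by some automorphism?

No

Automorphisms preserve degree, but G has vertices of degree 1 and vertices of degree 2; no automorphism maps one to the other, so G is not vertex-transitive.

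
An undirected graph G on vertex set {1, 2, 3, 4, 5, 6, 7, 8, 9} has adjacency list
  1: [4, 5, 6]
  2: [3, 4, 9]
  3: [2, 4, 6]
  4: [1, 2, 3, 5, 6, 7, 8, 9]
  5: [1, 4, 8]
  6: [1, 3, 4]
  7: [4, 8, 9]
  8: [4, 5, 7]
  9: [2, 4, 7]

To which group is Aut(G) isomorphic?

Vertex 4 is the unique vertex of degree 8; the remaining 8 vertices each have degree 3 and induce a cycle, so G is the wheel on 9 vertices with hub 4. Every automorphism fixes the hub and acts on the rim 8-cycle, so Aut(G) ≅ Aut(C_8) = D_8 of order 16.

D_8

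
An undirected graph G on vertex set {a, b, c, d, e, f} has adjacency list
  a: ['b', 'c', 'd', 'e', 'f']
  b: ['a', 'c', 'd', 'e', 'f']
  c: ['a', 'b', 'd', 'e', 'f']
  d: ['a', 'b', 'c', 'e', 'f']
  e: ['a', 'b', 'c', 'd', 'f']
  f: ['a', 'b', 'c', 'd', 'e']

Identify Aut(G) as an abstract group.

the symmetric group on 6 letters

Every vertex has degree 5, so G is the complete graph K_6. Any permutation of the 6 vertices preserves K_6, so Aut(K_6) = S_6 of order 6! = 720.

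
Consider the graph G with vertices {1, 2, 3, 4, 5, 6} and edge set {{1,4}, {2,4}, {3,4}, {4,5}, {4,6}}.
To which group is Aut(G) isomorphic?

the symmetric group on 5 letters

Vertex 4 has degree 5 and every other vertex has degree 1, so G is the star K_{1,5} with centre 4. The 5 leaves are pairwise interchangeable while the centre is fixed, giving Aut(G) = S_5.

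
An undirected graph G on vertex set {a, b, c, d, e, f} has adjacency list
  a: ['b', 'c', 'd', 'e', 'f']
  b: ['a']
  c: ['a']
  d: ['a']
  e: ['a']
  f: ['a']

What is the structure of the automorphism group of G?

S_5

Vertex a has degree 5 and every other vertex has degree 1, so G is the star K_{1,5} with centre a. The 5 leaves are pairwise interchangeable while the centre is fixed, giving Aut(G) = S_5.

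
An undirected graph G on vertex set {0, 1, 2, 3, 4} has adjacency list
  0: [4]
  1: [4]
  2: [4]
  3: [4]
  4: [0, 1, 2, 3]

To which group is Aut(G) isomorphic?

Vertex 4 has degree 4 and every other vertex has degree 1, so G is the star K_{1,4} with centre 4. The 4 leaves are pairwise interchangeable while the centre is fixed, giving Aut(G) = S_4.

the symmetric group on 4 letters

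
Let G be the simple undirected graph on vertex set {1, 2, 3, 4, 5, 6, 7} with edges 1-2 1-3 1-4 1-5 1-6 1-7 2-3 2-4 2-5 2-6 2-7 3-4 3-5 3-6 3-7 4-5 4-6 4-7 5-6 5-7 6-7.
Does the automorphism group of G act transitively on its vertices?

Every vertex has degree 6, so G is the complete graph K_7. Every bijection on the vertex set is an automorphism of K_7; hence Aut(K_7) ≅ S_7, order 5040. Under this action every vertex can be carried to every other, so G is vertex-transitive.

Yes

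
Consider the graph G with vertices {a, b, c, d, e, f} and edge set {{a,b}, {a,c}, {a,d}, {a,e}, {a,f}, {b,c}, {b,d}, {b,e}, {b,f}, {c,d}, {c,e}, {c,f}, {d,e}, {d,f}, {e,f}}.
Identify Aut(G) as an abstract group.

Every vertex has degree 5, so G is the complete graph K_6. Every bijection on the vertex set is an automorphism of K_6; hence Aut(K_6) ≅ S_6, order 720.

S_6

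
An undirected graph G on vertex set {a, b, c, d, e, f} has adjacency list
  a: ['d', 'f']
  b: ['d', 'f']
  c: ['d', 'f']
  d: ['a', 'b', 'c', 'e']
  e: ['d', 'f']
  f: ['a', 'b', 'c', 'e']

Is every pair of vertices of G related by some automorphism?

No

Automorphisms preserve degree, but G has vertices of degree 2 and vertices of degree 4; no automorphism maps one to the other, so G is not vertex-transitive.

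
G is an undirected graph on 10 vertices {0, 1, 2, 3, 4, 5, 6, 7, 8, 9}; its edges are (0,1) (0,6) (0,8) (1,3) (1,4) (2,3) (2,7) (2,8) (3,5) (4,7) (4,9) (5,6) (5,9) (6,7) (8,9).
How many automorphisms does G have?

G is 3-regular on 10 vertices with no triangles and no 4-cycles (girth 5): this is the Petersen graph. It is a classical fact that the Petersen graph has automorphism group S_5 (order 120), arising from its description as the Kneser graph K(5,2).

120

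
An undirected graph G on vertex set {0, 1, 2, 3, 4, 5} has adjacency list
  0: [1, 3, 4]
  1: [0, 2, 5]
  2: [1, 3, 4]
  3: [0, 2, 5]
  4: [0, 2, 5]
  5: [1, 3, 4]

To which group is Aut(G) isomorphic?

G is 3-regular and bipartite with parts {0, 2, 5} and {1, 3, 4} (each part is independent and every cross-pair is an edge), so G = K_{3,3}. Aut(K_{3,3}) is the wreath product S_3 ≀ Z_2: permute within each part, then optionally swap the parts; |Aut| = 2·(3!)² = 72.

S_3 ≀ Z_2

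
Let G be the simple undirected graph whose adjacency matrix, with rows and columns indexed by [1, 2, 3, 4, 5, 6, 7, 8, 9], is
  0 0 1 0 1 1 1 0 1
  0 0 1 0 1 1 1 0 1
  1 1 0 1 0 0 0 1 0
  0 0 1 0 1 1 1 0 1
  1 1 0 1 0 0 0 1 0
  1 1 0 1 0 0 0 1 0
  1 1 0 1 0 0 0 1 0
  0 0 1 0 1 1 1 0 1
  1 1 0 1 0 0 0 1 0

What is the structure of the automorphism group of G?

S_5 × S_4

The vertices split by degree into {1, 2, 4, 8} (degree 5) and {3, 5, 6, 7, 9} (degree 4); every edge runs between the two parts, so G is the complete bipartite graph K_{4,5}. The parts have unequal sizes, so no automorphism swaps them; each part is permuted independently, giving S_5 × S_4 of order 5!·4! = 2880.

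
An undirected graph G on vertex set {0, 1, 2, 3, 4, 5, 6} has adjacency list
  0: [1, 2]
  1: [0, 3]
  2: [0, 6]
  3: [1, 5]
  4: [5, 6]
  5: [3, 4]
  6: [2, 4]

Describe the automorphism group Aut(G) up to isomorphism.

Every vertex has degree 2 and the graph is connected, so G is the 7-cycle C_7. C_7 has 7 rotations and 7 reflections, so Aut(C_7) ≅ D_7 of order 14.

D_7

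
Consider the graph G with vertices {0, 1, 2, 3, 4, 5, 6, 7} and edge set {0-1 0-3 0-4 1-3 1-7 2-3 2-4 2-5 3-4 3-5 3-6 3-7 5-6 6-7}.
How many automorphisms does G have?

Vertex 3 is the unique vertex of degree 7; the remaining 7 vertices each have degree 3 and induce a cycle, so G is the wheel on 8 vertices with hub 3. With the hub fixed, the remaining symmetry is that of the rim cycle C_7, giving the dihedral group D_7.

14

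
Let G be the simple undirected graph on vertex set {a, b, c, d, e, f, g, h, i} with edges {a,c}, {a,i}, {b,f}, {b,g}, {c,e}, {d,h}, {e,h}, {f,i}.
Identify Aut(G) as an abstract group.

The degree sequence is [2, 2, 2, 1, 2, 2, 1, 2, 2]; the two degree-1 vertices d and g are the ends of a path, so G = P_9. The only nontrivial automorphism of a path is the end-to-end reflection, so Aut(G) ≅ Z_2.

Z_2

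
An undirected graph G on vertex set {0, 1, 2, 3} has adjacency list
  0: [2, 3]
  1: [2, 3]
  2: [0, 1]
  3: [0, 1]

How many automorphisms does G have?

8

G is 2-regular and bipartite on 2^2 = 4 vertices with girth 4; it is the hypercube graph Q_2. The symmetry group of the 2-cube is the hyperoctahedral group B_2 = Z_2 ≀ S_2, of order 2^2·2! = 8.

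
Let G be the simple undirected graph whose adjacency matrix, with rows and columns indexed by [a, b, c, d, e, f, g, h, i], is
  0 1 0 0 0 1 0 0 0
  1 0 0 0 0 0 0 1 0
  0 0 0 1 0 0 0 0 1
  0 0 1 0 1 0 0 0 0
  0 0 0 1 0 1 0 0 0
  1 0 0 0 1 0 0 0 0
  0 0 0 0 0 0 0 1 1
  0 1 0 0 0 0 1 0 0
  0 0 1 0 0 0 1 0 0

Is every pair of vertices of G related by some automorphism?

G is 2-regular and connected on 9 vertices, i.e. the cycle C_9. The automorphisms of the 9-cycle are exactly the symmetries of a regular 9-gon: the dihedral group D_9, |D_9| = 18. Under this action every vertex can be carried to every other, so G is vertex-transitive.

Yes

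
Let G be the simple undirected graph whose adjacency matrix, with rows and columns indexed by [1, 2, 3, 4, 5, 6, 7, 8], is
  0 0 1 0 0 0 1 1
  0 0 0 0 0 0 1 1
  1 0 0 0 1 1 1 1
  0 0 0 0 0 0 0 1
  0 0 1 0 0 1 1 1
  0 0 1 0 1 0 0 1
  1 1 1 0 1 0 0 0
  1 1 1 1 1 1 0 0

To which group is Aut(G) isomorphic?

{e}

The degree sequence is [3, 2, 5, 1, 4, 3, 4, 6]. Checking the degree-preserving permutations of the vertex set shows that none except the identity preserves every edge, so Aut(G) is trivial.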